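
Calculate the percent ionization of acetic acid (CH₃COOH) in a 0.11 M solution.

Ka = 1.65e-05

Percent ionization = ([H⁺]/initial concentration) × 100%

Using Ka equilibrium: x² + Ka×x - Ka×C = 0. Solving: [H⁺] = 1.3390e-03. Percent = (1.3390e-03/0.11) × 100

Percent ionization = 1.22%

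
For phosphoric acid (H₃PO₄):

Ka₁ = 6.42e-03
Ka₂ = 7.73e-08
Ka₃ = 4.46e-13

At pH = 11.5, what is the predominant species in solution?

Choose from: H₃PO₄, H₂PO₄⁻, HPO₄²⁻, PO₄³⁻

pKa₁ = 2.19, pKa₂ = 7.11, pKa₃ = 12.35. For a polyprotic acid the predominant species crosses at each pKa: below pKa_n the protonated form dominates, above it the deprotonated form does. At pH = 11.5, the predominant species is HPO₄²⁻.

HPO₄²⁻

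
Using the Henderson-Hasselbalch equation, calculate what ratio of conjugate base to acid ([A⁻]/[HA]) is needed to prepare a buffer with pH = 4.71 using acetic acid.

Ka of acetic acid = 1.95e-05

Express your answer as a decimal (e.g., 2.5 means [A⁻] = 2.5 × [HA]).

pKa = -log(1.95e-05) = 4.7100. pH = pKa + log([A⁻]/[HA]), so log([A⁻]/[HA]) = pH − pKa = 4.71 − 4.7100 = 0.0000. [A⁻]/[HA] = 10^(0.0000) = 1.00

[A⁻]/[HA] = 1.00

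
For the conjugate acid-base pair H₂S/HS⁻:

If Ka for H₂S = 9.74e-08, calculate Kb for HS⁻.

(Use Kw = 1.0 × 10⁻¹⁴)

For a conjugate pair Ka × Kb = Kw, so Kb = Kw/Ka = 1.0 × 10⁻¹⁴ / 9.74e-08 = 1.03e-07.

K_b = 1.03e-07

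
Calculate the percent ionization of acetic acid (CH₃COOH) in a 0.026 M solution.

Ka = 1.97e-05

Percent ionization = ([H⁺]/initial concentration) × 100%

Using Ka equilibrium: x² + Ka×x - Ka×C = 0. Solving: [H⁺] = 7.0590e-04. Percent = (7.0590e-04/0.026) × 100

Percent ionization = 2.71%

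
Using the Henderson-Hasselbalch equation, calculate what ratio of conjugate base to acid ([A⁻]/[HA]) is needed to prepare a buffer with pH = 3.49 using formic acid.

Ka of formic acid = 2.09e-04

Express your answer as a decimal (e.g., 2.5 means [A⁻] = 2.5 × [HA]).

pKa = -log(2.09e-04) = 3.6799. pH = pKa + log([A⁻]/[HA]), so log([A⁻]/[HA]) = pH − pKa = 3.49 − 3.6799 = -0.1899. [A⁻]/[HA] = 10^(-0.1899) = 0.646

[A⁻]/[HA] = 0.646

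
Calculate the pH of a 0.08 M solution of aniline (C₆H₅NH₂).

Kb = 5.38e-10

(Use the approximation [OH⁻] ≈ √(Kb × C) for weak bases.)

[OH⁻] = √(Kb × C) = √(5.38e-10 × 0.08) = 6.5605e-06. pOH = 5.18, pH = 14 - pOH

pH = 8.82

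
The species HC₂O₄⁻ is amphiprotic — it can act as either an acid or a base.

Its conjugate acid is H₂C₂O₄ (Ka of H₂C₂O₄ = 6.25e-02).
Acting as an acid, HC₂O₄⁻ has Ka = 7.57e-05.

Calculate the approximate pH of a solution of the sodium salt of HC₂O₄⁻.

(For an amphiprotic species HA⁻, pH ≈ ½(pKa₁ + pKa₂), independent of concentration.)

pKa₁ = -log(6.25e-02) = 1.20; pKa₂ = -log(7.57e-05) = 4.12. For an amphiprotic species, pH ≈ ½(pKa₁ + pKa₂) = ½(1.20 + 4.12) = 2.66.

pH = 2.66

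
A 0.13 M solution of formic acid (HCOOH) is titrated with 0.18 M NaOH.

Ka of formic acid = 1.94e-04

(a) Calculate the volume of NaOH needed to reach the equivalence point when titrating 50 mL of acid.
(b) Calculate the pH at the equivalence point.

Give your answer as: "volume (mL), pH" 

moles acid = 0.13 × 50/1000 = 0.0065 mol; V_base = moles/0.18 × 1000 = 36.1 mL. At equivalence only the conjugate base is present: [A⁻] = 0.0065/0.086 = 7.5484e-02 M. Kb = Kw/Ka = 5.15e-11; [OH⁻] = √(Kb × [A⁻]) = 1.9725e-06; pOH = 5.70; pH = 14 - pOH = 8.30.

V = 36.1 mL, pH = 8.30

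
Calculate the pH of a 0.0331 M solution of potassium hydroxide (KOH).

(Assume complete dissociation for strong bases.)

[OH⁻] = 0.0331 M for strong base. pOH = -log[OH⁻] = 1.48, pH = 14 - pOH

pH = 12.52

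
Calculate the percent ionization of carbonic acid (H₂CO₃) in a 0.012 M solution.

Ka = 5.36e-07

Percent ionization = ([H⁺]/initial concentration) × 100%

Using Ka equilibrium: x² + Ka×x - Ka×C = 0. Solving: [H⁺] = 7.9932e-05. Percent = (7.9932e-05/0.012) × 100

Percent ionization = 0.666%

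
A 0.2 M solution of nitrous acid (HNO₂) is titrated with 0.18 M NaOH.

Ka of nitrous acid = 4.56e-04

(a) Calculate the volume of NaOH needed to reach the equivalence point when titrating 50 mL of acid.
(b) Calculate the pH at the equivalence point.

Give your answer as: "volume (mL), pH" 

moles acid = 0.2 × 50/1000 = 0.01 mol; V_base = moles/0.18 × 1000 = 55.6 mL. At equivalence only the conjugate base is present: [A⁻] = 0.01/0.106 = 9.4737e-02 M. Kb = Kw/Ka = 2.19e-11; [OH⁻] = √(Kb × [A⁻]) = 1.4414e-06; pOH = 5.84; pH = 14 - pOH = 8.16.

V = 55.6 mL, pH = 8.16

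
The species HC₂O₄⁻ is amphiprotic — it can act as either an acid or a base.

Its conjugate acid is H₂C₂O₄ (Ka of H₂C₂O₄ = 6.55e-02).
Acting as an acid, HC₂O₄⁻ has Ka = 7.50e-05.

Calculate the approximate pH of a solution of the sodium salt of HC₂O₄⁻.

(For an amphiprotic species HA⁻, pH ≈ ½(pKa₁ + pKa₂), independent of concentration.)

pKa₁ = -log(6.55e-02) = 1.18; pKa₂ = -log(7.50e-05) = 4.12. For an amphiprotic species, pH ≈ ½(pKa₁ + pKa₂) = ½(1.18 + 4.12) = 2.65.

pH = 2.65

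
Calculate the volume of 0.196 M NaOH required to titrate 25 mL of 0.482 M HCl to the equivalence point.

At equivalence: moles acid = moles base. moles HCl = 0.482 × 25/1000 = 0.01205 mol. V_base = moles / 0.196 × 1000 = 61.5 mL.

V_{base} = 61.5 mL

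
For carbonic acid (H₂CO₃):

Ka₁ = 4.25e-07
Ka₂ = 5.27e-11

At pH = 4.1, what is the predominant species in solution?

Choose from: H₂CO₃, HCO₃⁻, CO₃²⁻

pKa₁ = 6.37, pKa₂ = 10.28. For a polyprotic acid the predominant species crosses at each pKa: below pKa_n the protonated form dominates, above it the deprotonated form does. At pH = 4.1, the predominant species is H₂CO₃.

H₂CO₃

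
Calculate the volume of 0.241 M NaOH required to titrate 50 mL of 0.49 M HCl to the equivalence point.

At equivalence: moles acid = moles base. moles HCl = 0.49 × 50/1000 = 0.0245 mol. V_base = moles / 0.241 × 1000 = 101.7 mL.

V_{base} = 101.7 mL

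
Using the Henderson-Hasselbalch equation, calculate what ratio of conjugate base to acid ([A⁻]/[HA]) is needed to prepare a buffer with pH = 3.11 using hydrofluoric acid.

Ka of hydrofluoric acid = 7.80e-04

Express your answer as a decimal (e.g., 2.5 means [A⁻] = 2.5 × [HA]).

pKa = -log(7.80e-04) = 3.1079. pH = pKa + log([A⁻]/[HA]), so log([A⁻]/[HA]) = pH − pKa = 3.11 − 3.1079 = 0.0021. [A⁻]/[HA] = 10^(0.0021) = 1.00

[A⁻]/[HA] = 1.00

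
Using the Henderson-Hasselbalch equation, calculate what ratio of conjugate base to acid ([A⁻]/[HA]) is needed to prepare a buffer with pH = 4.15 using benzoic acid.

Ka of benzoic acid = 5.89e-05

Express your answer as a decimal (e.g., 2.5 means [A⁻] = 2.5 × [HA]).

pKa = -log(5.89e-05) = 4.2299. pH = pKa + log([A⁻]/[HA]), so log([A⁻]/[HA]) = pH − pKa = 4.15 − 4.2299 = -0.0799. [A⁻]/[HA] = 10^(-0.0799) = 0.832

[A⁻]/[HA] = 0.832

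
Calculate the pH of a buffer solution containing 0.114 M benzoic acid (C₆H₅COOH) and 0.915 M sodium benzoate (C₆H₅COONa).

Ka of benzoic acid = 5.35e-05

pKa = -log(5.35e-05) = 4.27. pH = pKa + log([A⁻]/[HA]) = 4.27 + log(0.915/0.114)

pH = 5.18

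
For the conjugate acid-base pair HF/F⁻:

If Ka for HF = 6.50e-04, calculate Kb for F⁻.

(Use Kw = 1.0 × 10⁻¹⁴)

For a conjugate pair Ka × Kb = Kw, so Kb = Kw/Ka = 1.0 × 10⁻¹⁴ / 6.50e-04 = 1.54e-11.

K_b = 1.54e-11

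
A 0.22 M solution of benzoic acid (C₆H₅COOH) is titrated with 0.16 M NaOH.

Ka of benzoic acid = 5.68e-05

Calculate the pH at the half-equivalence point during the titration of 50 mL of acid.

At half-equivalence [HA] = [A⁻], so Henderson-Hasselbalch gives pH = pKa = -log(5.68e-05) = 4.25.

pH = pKa = 4.25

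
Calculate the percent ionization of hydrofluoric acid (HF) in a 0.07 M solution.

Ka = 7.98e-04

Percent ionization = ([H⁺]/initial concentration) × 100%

Using Ka equilibrium: x² + Ka×x - Ka×C = 0. Solving: [H⁺] = 7.0856e-03. Percent = (7.0856e-03/0.07) × 100

Percent ionization = 10.1%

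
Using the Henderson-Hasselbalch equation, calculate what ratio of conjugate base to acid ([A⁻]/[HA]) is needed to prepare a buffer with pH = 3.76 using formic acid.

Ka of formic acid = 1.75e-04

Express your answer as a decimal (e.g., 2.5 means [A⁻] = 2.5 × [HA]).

pKa = -log(1.75e-04) = 3.7570. pH = pKa + log([A⁻]/[HA]), so log([A⁻]/[HA]) = pH − pKa = 3.76 − 3.7570 = 0.0030. [A⁻]/[HA] = 10^(0.0030) = 1.01

[A⁻]/[HA] = 1.01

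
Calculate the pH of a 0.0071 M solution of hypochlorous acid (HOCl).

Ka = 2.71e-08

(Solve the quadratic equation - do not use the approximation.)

x² + Ka×x - Ka×C = 0. Using quadratic formula: [H⁺] = 1.3858e-05

pH = 4.86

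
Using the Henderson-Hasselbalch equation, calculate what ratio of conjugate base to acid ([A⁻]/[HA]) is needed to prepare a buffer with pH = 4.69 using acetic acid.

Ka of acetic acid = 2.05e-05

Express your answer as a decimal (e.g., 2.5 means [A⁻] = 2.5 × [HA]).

pKa = -log(2.05e-05) = 4.6882. pH = pKa + log([A⁻]/[HA]), so log([A⁻]/[HA]) = pH − pKa = 4.69 − 4.6882 = 0.0018. [A⁻]/[HA] = 10^(0.0018) = 1.00

[A⁻]/[HA] = 1.00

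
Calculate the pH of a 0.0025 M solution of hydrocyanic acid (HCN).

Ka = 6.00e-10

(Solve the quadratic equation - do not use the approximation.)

x² + Ka×x - Ka×C = 0. Using quadratic formula: [H⁺] = 1.2244e-06

pH = 5.91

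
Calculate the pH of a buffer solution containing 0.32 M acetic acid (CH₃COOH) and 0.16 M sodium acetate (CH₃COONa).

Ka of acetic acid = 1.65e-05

pKa = -log(1.65e-05) = 4.78. pH = pKa + log([A⁻]/[HA]) = 4.78 + log(0.16/0.32)

pH = 4.48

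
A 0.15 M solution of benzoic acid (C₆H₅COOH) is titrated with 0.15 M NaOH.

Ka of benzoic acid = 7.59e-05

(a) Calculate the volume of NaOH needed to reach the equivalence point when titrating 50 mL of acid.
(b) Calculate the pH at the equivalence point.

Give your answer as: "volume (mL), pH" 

moles acid = 0.15 × 50/1000 = 0.0075 mol; V_base = moles/0.15 × 1000 = 50.0 mL. At equivalence only the conjugate base is present: [A⁻] = 0.0075/0.100 = 7.5000e-02 M. Kb = Kw/Ka = 1.32e-10; [OH⁻] = √(Kb × [A⁻]) = 3.1435e-06; pOH = 5.50; pH = 14 - pOH = 8.50.

V = 50.0 mL, pH = 8.50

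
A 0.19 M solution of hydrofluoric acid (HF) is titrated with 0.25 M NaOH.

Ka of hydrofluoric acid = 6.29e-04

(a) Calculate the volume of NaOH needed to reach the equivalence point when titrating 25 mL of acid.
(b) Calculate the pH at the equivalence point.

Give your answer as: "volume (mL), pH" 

moles acid = 0.19 × 25/1000 = 0.00475 mol; V_base = moles/0.25 × 1000 = 19.0 mL. At equivalence only the conjugate base is present: [A⁻] = 0.00475/0.044 = 1.0795e-01 M. Kb = Kw/Ka = 1.59e-11; [OH⁻] = √(Kb × [A⁻]) = 1.3101e-06; pOH = 5.88; pH = 14 - pOH = 8.12.

V = 19.0 mL, pH = 8.12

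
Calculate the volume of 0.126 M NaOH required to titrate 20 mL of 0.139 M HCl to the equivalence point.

At equivalence: moles acid = moles base. moles HCl = 0.139 × 20/1000 = 0.00278 mol. V_base = moles / 0.126 × 1000 = 22.1 mL.

V_{base} = 22.1 mL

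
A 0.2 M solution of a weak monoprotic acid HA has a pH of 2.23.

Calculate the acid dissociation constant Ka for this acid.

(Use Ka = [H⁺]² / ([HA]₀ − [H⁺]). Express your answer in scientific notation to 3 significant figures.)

[H⁺] = 10^(−pH) = 10^(−2.23) = 5.888e-03 M. For HA ⇌ H⁺ + A⁻, Ka = [H⁺][A⁻]/[HA] = [H⁺]² / ([HA]₀ − [H⁺]) = (5.888e-03)² / (0.2 − 5.888e-03) = 1.79e-04.

K_a = 1.79e-04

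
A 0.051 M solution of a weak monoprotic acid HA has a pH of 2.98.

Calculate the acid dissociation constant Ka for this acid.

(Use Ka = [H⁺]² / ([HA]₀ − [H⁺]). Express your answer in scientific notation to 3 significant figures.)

[H⁺] = 10^(−pH) = 10^(−2.98) = 1.047e-03 M. For HA ⇌ H⁺ + A⁻, Ka = [H⁺][A⁻]/[HA] = [H⁺]² / ([HA]₀ − [H⁺]) = (1.047e-03)² / (0.051 − 1.047e-03) = 2.20e-05.

K_a = 2.20e-05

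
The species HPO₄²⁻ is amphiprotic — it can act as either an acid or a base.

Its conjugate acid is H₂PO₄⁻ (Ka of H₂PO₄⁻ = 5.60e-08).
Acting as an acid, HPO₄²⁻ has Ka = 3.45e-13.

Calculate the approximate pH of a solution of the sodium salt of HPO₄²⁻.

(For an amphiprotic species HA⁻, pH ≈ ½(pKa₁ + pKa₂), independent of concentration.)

pKa₁ = -log(5.60e-08) = 7.25; pKa₂ = -log(3.45e-13) = 12.46. For an amphiprotic species, pH ≈ ½(pKa₁ + pKa₂) = ½(7.25 + 12.46) = 9.86.

pH = 9.86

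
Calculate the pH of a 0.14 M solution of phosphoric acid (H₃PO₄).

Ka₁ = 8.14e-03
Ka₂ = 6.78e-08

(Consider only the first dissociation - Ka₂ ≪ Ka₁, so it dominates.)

First dissociation dominates. From Ka₁ = [H⁺][HA⁻]/[H₂A], x² + Ka₁·x − Ka₁·C = 0 with C = 0.14 M and Ka₁ = 8.14e-03. Solving: [H⁺] = (−Ka₁ + √(Ka₁² + 4·Ka₁·C)) / 2 = 2.9932e-02 M. pH = -log(2.9932e-02) = 1.52.

pH = 1.52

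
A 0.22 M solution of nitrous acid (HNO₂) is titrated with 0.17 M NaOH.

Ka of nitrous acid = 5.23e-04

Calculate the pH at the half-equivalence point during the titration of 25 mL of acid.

At half-equivalence [HA] = [A⁻], so Henderson-Hasselbalch gives pH = pKa = -log(5.23e-04) = 3.28.

pH = pKa = 3.28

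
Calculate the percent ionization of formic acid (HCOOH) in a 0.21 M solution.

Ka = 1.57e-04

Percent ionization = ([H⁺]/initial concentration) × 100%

Using Ka equilibrium: x² + Ka×x - Ka×C = 0. Solving: [H⁺] = 5.6640e-03. Percent = (5.6640e-03/0.21) × 100

Percent ionization = 2.7%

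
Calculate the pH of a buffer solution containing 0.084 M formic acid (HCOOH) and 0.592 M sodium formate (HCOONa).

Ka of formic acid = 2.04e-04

pKa = -log(2.04e-04) = 3.69. pH = pKa + log([A⁻]/[HA]) = 3.69 + log(0.592/0.084)

pH = 4.54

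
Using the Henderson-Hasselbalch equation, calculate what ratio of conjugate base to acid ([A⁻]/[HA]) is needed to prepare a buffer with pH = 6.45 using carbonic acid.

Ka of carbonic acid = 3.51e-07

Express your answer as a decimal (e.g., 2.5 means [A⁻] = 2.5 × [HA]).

pKa = -log(3.51e-07) = 6.4547. pH = pKa + log([A⁻]/[HA]), so log([A⁻]/[HA]) = pH − pKa = 6.45 − 6.4547 = -0.0047. [A⁻]/[HA] = 10^(-0.0047) = 0.989

[A⁻]/[HA] = 0.989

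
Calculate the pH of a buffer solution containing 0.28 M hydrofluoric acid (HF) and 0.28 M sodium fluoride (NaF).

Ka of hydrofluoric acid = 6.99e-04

pKa = -log(6.99e-04) = 3.16. pH = pKa + log([A⁻]/[HA]) = 3.16 + log(0.28/0.28)

pH = 3.16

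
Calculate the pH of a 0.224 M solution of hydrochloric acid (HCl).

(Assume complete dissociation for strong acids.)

[H⁺] = 0.224 M for strong acid. pH = -log[H⁺] = -log(0.224)

pH = 0.65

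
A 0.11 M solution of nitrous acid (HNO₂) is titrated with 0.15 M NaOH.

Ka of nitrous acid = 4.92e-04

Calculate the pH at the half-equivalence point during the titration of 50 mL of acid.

At half-equivalence [HA] = [A⁻], so Henderson-Hasselbalch gives pH = pKa = -log(4.92e-04) = 3.31.

pH = pKa = 3.31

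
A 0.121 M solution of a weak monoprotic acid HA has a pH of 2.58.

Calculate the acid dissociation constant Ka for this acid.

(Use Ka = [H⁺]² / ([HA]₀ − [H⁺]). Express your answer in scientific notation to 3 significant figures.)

[H⁺] = 10^(−pH) = 10^(−2.58) = 2.630e-03 M. For HA ⇌ H⁺ + A⁻, Ka = [H⁺][A⁻]/[HA] = [H⁺]² / ([HA]₀ − [H⁺]) = (2.630e-03)² / (0.121 − 2.630e-03) = 5.84e-05.

K_a = 5.84e-05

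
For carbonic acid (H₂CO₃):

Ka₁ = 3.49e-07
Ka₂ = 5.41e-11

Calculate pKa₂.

pKa₂ = -log(Ka₂) = -log(5.41e-11) = 10.27.

pK_{a2} = 10.27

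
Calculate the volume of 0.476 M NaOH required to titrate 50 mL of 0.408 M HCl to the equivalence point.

At equivalence: moles acid = moles base. moles HCl = 0.408 × 50/1000 = 0.0204 mol. V_base = moles / 0.476 × 1000 = 42.9 mL.

V_{base} = 42.9 mL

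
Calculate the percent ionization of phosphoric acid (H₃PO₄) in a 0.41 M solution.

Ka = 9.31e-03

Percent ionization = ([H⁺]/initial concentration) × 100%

Using Ka equilibrium: x² + Ka×x - Ka×C = 0. Solving: [H⁺] = 5.7303e-02. Percent = (5.7303e-02/0.41) × 100

Percent ionization = 14%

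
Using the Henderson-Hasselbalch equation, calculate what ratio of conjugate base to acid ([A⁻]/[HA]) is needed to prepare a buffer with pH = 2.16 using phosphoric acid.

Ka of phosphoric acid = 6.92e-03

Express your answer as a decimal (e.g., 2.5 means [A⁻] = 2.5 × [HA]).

pKa = -log(6.92e-03) = 2.1599. pH = pKa + log([A⁻]/[HA]), so log([A⁻]/[HA]) = pH − pKa = 2.16 − 2.1599 = 0.0001. [A⁻]/[HA] = 10^(0.0001) = 1.00

[A⁻]/[HA] = 1.00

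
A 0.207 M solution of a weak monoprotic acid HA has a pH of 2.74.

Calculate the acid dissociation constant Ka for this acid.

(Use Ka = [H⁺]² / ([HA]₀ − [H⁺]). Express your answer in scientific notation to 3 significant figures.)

[H⁺] = 10^(−pH) = 10^(−2.74) = 1.820e-03 M. For HA ⇌ H⁺ + A⁻, Ka = [H⁺][A⁻]/[HA] = [H⁺]² / ([HA]₀ − [H⁺]) = (1.820e-03)² / (0.207 − 1.820e-03) = 1.61e-05.

K_a = 1.61e-05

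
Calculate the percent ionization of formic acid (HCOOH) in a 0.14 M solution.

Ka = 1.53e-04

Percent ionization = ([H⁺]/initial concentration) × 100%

Using Ka equilibrium: x² + Ka×x - Ka×C = 0. Solving: [H⁺] = 4.5523e-03. Percent = (4.5523e-03/0.14) × 100

Percent ionization = 3.25%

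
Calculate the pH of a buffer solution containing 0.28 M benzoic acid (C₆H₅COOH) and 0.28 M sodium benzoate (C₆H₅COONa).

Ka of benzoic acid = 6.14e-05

pKa = -log(6.14e-05) = 4.21. pH = pKa + log([A⁻]/[HA]) = 4.21 + log(0.28/0.28)

pH = 4.21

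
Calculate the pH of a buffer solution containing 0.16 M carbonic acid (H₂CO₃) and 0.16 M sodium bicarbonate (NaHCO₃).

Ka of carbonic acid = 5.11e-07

pKa = -log(5.11e-07) = 6.29. pH = pKa + log([A⁻]/[HA]) = 6.29 + log(0.16/0.16)

pH = 6.29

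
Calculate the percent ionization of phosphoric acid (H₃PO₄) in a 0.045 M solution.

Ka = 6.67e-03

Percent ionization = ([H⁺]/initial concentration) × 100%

Using Ka equilibrium: x² + Ka×x - Ka×C = 0. Solving: [H⁺] = 1.4308e-02. Percent = (1.4308e-02/0.045) × 100

Percent ionization = 31.8%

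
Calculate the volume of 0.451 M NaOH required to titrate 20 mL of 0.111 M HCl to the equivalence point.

At equivalence: moles acid = moles base. moles HCl = 0.111 × 20/1000 = 0.00222 mol. V_base = moles / 0.451 × 1000 = 4.9 mL.

V_{base} = 4.9 mL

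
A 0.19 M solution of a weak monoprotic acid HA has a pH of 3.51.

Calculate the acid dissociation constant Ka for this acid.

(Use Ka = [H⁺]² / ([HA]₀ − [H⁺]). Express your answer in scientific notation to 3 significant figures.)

[H⁺] = 10^(−pH) = 10^(−3.51) = 3.090e-04 M. For HA ⇌ H⁺ + A⁻, Ka = [H⁺][A⁻]/[HA] = [H⁺]² / ([HA]₀ − [H⁺]) = (3.090e-04)² / (0.19 − 3.090e-04) = 5.03e-07.

K_a = 5.03e-07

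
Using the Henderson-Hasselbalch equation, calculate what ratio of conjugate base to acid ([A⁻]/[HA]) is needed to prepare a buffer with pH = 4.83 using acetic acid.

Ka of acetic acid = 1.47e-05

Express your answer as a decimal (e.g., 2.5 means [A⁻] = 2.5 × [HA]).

pKa = -log(1.47e-05) = 4.8327. pH = pKa + log([A⁻]/[HA]), so log([A⁻]/[HA]) = pH − pKa = 4.83 − 4.8327 = -0.0027. [A⁻]/[HA] = 10^(-0.0027) = 0.994

[A⁻]/[HA] = 0.994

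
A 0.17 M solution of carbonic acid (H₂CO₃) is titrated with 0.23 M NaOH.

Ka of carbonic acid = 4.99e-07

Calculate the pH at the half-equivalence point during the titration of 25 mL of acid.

At half-equivalence [HA] = [A⁻], so Henderson-Hasselbalch gives pH = pKa = -log(4.99e-07) = 6.30.

pH = pKa = 6.30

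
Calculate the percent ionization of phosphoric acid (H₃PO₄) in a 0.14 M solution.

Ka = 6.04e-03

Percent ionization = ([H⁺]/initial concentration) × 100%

Using Ka equilibrium: x² + Ka×x - Ka×C = 0. Solving: [H⁺] = 2.6216e-02. Percent = (2.6216e-02/0.14) × 100

Percent ionization = 18.7%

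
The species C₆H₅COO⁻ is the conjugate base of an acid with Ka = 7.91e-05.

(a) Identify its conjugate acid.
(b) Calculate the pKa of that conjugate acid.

(a) The conjugate acid is formed by adding one H⁺ to C₆H₅COO⁻, giving C₆H₅COOH. (b) pKa = -log(Ka) = -log(7.91e-05) = 4.10.

Conjugate acid: C₆H₅COOH; pK_a = 4.10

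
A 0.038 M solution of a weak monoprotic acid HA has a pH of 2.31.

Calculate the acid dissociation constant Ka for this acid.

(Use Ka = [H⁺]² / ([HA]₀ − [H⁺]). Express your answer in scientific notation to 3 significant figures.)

[H⁺] = 10^(−pH) = 10^(−2.31) = 4.898e-03 M. For HA ⇌ H⁺ + A⁻, Ka = [H⁺][A⁻]/[HA] = [H⁺]² / ([HA]₀ − [H⁺]) = (4.898e-03)² / (0.038 − 4.898e-03) = 7.25e-04.

K_a = 7.25e-04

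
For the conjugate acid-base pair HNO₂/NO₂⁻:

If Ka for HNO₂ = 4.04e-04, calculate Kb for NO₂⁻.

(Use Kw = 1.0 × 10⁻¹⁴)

For a conjugate pair Ka × Kb = Kw, so Kb = Kw/Ka = 1.0 × 10⁻¹⁴ / 4.04e-04 = 2.48e-11.

K_b = 2.48e-11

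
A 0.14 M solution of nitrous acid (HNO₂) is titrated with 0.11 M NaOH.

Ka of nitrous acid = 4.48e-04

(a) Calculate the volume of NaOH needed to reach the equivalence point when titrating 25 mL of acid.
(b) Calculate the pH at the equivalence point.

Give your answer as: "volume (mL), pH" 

moles acid = 0.14 × 25/1000 = 0.0035 mol; V_base = moles/0.11 × 1000 = 31.8 mL. At equivalence only the conjugate base is present: [A⁻] = 0.0035/0.057 = 6.1600e-02 M. Kb = Kw/Ka = 2.23e-11; [OH⁻] = √(Kb × [A⁻]) = 1.1726e-06; pOH = 5.93; pH = 14 - pOH = 8.07.

V = 31.8 mL, pH = 8.07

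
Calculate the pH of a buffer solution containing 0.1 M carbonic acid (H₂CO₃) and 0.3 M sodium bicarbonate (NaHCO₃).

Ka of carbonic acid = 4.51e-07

pKa = -log(4.51e-07) = 6.35. pH = pKa + log([A⁻]/[HA]) = 6.35 + log(0.3/0.1)

pH = 6.82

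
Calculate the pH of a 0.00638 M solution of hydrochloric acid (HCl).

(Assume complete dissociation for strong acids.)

[H⁺] = 0.00638 M for strong acid. pH = -log[H⁺] = -log(0.00638)

pH = 2.20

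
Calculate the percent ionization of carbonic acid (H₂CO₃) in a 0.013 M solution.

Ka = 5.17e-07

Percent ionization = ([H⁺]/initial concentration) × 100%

Using Ka equilibrium: x² + Ka×x - Ka×C = 0. Solving: [H⁺] = 8.1724e-05. Percent = (8.1724e-05/0.013) × 100

Percent ionization = 0.629%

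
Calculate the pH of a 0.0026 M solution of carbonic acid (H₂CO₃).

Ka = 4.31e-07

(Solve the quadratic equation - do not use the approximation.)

x² + Ka×x - Ka×C = 0. Using quadratic formula: [H⁺] = 3.3261e-05

pH = 4.48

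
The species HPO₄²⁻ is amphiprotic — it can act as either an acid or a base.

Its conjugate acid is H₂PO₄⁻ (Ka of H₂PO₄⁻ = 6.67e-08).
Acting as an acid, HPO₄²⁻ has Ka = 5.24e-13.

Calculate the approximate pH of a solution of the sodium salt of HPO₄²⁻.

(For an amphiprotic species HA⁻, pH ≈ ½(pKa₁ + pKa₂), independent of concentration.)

pKa₁ = -log(6.67e-08) = 7.18; pKa₂ = -log(5.24e-13) = 12.28. For an amphiprotic species, pH ≈ ½(pKa₁ + pKa₂) = ½(7.18 + 12.28) = 9.73.

pH = 9.73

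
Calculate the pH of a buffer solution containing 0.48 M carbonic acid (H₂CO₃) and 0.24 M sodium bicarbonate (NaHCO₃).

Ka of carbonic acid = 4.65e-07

pKa = -log(4.65e-07) = 6.33. pH = pKa + log([A⁻]/[HA]) = 6.33 + log(0.24/0.48)

pH = 6.03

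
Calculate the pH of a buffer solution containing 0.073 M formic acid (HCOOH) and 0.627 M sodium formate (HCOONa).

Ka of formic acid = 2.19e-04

pKa = -log(2.19e-04) = 3.66. pH = pKa + log([A⁻]/[HA]) = 3.66 + log(0.627/0.073)

pH = 4.59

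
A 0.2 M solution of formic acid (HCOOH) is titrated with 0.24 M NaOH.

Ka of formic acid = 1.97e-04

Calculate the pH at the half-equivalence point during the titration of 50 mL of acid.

At half-equivalence [HA] = [A⁻], so Henderson-Hasselbalch gives pH = pKa = -log(1.97e-04) = 3.71.

pH = pKa = 3.71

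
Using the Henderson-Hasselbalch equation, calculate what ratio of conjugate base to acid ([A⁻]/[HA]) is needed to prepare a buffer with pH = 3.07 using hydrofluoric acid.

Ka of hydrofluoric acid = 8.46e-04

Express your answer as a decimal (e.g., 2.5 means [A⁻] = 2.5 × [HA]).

pKa = -log(8.46e-04) = 3.0726. pH = pKa + log([A⁻]/[HA]), so log([A⁻]/[HA]) = pH − pKa = 3.07 − 3.0726 = -0.0026. [A⁻]/[HA] = 10^(-0.0026) = 0.994

[A⁻]/[HA] = 0.994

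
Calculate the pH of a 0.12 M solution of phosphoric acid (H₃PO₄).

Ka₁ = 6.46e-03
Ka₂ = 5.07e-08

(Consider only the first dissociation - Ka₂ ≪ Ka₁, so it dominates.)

First dissociation dominates. From Ka₁ = [H⁺][HA⁻]/[H₂A], x² + Ka₁·x − Ka₁·C = 0 with C = 0.12 M and Ka₁ = 6.46e-03. Solving: [H⁺] = (−Ka₁ + √(Ka₁² + 4·Ka₁·C)) / 2 = 2.4799e-02 M. pH = -log(2.4799e-02) = 1.61.

pH = 1.61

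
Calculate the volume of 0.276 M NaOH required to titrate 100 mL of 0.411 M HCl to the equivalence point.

At equivalence: moles acid = moles base. moles HCl = 0.411 × 100/1000 = 0.0411 mol. V_base = moles / 0.276 × 1000 = 148.9 mL.

V_{base} = 148.9 mL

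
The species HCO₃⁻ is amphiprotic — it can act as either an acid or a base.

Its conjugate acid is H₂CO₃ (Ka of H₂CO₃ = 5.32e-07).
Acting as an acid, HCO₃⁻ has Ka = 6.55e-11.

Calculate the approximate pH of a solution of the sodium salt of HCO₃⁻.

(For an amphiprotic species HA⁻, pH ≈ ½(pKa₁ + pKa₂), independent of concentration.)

pKa₁ = -log(5.32e-07) = 6.27; pKa₂ = -log(6.55e-11) = 10.18. For an amphiprotic species, pH ≈ ½(pKa₁ + pKa₂) = ½(6.27 + 10.18) = 8.23.

pH = 8.23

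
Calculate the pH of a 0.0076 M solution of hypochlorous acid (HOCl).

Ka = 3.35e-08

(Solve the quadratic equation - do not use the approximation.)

x² + Ka×x - Ka×C = 0. Using quadratic formula: [H⁺] = 1.5939e-05

pH = 4.80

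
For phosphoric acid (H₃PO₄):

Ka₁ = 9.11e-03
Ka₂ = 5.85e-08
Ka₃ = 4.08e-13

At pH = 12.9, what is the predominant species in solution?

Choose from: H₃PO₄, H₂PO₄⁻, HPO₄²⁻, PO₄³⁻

pKa₁ = 2.04, pKa₂ = 7.23, pKa₃ = 12.39. For a polyprotic acid the predominant species crosses at each pKa: below pKa_n the protonated form dominates, above it the deprotonated form does. At pH = 12.9, the predominant species is PO₄³⁻.

PO₄³⁻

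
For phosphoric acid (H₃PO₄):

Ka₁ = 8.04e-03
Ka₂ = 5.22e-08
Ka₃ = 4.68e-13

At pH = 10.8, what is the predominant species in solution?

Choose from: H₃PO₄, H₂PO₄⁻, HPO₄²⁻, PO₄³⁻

pKa₁ = 2.09, pKa₂ = 7.28, pKa₃ = 12.33. For a polyprotic acid the predominant species crosses at each pKa: below pKa_n the protonated form dominates, above it the deprotonated form does. At pH = 10.8, the predominant species is HPO₄²⁻.

HPO₄²⁻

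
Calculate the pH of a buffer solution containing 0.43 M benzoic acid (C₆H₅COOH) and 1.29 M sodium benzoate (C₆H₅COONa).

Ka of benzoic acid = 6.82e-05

pKa = -log(6.82e-05) = 4.17. pH = pKa + log([A⁻]/[HA]) = 4.17 + log(1.29/0.43)

pH = 4.64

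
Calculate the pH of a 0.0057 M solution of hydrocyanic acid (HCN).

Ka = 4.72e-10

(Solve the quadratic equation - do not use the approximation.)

x² + Ka×x - Ka×C = 0. Using quadratic formula: [H⁺] = 1.6400e-06

pH = 5.79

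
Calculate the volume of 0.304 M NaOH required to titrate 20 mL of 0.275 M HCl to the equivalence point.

At equivalence: moles acid = moles base. moles HCl = 0.275 × 20/1000 = 0.0055 mol. V_base = moles / 0.304 × 1000 = 18.1 mL.

V_{base} = 18.1 mL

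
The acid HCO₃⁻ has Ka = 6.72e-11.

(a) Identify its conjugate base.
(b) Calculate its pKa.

(a) The conjugate base is formed by removing one H⁺ from HCO₃⁻, giving CO₃²⁻. (b) pKa = -log(Ka) = -log(6.72e-11) = 10.17.

Conjugate base: CO₃²⁻; pK_a = 10.17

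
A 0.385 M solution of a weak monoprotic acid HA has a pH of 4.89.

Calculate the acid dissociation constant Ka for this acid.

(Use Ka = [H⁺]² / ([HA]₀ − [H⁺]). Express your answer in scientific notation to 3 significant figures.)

[H⁺] = 10^(−pH) = 10^(−4.89) = 1.288e-05 M. For HA ⇌ H⁺ + A⁻, Ka = [H⁺][A⁻]/[HA] = [H⁺]² / ([HA]₀ − [H⁺]) = (1.288e-05)² / (0.385 − 1.288e-05) = 4.31e-10.

K_a = 4.31e-10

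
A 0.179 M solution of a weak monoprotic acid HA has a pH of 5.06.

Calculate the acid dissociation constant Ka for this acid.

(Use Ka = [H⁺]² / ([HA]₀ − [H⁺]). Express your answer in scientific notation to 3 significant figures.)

[H⁺] = 10^(−pH) = 10^(−5.06) = 8.710e-06 M. For HA ⇌ H⁺ + A⁻, Ka = [H⁺][A⁻]/[HA] = [H⁺]² / ([HA]₀ − [H⁺]) = (8.710e-06)² / (0.179 − 8.710e-06) = 4.24e-10.

K_a = 4.24e-10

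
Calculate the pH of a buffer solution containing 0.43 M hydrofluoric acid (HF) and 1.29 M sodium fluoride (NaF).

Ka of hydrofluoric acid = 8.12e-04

pKa = -log(8.12e-04) = 3.09. pH = pKa + log([A⁻]/[HA]) = 3.09 + log(1.29/0.43)

pH = 3.57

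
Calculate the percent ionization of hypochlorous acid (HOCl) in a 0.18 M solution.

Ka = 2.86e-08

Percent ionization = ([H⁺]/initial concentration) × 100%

Using Ka equilibrium: x² + Ka×x - Ka×C = 0. Solving: [H⁺] = 7.1735e-05. Percent = (7.1735e-05/0.18) × 100

Percent ionization = 0.0399%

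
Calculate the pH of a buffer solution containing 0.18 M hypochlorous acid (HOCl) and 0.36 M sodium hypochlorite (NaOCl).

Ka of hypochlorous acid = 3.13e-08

pKa = -log(3.13e-08) = 7.50. pH = pKa + log([A⁻]/[HA]) = 7.50 + log(0.36/0.18)

pH = 7.81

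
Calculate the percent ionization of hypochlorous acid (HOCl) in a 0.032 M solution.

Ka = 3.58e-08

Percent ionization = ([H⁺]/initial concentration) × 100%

Using Ka equilibrium: x² + Ka×x - Ka×C = 0. Solving: [H⁺] = 3.3829e-05. Percent = (3.3829e-05/0.032) × 100

Percent ionization = 0.106%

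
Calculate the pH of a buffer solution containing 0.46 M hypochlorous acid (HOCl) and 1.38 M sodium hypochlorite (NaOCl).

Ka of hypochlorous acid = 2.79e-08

pKa = -log(2.79e-08) = 7.55. pH = pKa + log([A⁻]/[HA]) = 7.55 + log(1.38/0.46)

pH = 8.03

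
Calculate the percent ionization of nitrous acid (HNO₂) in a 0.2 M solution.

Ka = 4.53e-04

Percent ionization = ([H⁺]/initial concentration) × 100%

Using Ka equilibrium: x² + Ka×x - Ka×C = 0. Solving: [H⁺] = 9.2946e-03. Percent = (9.2946e-03/0.2) × 100

Percent ionization = 4.65%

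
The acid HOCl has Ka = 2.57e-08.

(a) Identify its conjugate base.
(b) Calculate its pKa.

(a) The conjugate base is formed by removing one H⁺ from HOCl, giving OCl⁻. (b) pKa = -log(Ka) = -log(2.57e-08) = 7.59.

Conjugate base: OCl⁻; pK_a = 7.59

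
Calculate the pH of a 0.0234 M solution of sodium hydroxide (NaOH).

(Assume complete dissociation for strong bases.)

[OH⁻] = 0.0234 M for strong base. pOH = -log[OH⁻] = 1.63, pH = 14 - pOH

pH = 12.37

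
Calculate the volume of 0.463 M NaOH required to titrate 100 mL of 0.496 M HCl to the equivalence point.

At equivalence: moles acid = moles base. moles HCl = 0.496 × 100/1000 = 0.0496 mol. V_base = moles / 0.463 × 1000 = 107.1 mL.

V_{base} = 107.1 mL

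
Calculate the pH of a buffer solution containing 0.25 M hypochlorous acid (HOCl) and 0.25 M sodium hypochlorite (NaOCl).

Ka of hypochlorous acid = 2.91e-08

pKa = -log(2.91e-08) = 7.54. pH = pKa + log([A⁻]/[HA]) = 7.54 + log(0.25/0.25)

pH = 7.54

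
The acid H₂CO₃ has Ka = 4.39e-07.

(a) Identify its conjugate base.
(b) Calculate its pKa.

(a) The conjugate base is formed by removing one H⁺ from H₂CO₃, giving HCO₃⁻. (b) pKa = -log(Ka) = -log(4.39e-07) = 6.36.

Conjugate base: HCO₃⁻; pK_a = 6.36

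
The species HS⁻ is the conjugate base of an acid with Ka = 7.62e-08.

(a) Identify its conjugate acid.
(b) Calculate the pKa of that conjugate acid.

(a) The conjugate acid is formed by adding one H⁺ to HS⁻, giving H₂S. (b) pKa = -log(Ka) = -log(7.62e-08) = 7.12.

Conjugate acid: H₂S; pK_a = 7.12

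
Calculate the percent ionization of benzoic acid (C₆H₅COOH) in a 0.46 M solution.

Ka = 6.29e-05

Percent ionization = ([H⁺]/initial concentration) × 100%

Using Ka equilibrium: x² + Ka×x - Ka×C = 0. Solving: [H⁺] = 5.3477e-03. Percent = (5.3477e-03/0.46) × 100

Percent ionization = 1.16%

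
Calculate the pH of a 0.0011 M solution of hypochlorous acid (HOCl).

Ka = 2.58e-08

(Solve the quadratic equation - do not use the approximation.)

x² + Ka×x - Ka×C = 0. Using quadratic formula: [H⁺] = 5.3144e-06

pH = 5.27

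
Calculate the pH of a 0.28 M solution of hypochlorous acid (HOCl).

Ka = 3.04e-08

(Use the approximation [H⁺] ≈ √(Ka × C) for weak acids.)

[H⁺] = √(Ka × C) = √(3.04e-08 × 0.28) = 9.2261e-05. pH = -log(9.2261e-05)

pH = 4.03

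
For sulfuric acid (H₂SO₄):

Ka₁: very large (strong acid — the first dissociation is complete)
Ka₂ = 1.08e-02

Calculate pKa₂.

pKa₂ = -log(Ka₂) = -log(1.08e-02) = 1.97.

pK_{a2} = 1.97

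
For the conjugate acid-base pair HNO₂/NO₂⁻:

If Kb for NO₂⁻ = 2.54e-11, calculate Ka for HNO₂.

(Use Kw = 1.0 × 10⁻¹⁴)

For a conjugate pair Ka × Kb = Kw, so Ka = Kw/Kb = 1.0 × 10⁻¹⁴ / 2.54e-11 = 3.94e-04.

K_a = 3.94e-04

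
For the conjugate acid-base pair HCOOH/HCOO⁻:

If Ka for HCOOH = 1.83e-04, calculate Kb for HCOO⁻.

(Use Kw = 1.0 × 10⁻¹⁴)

For a conjugate pair Ka × Kb = Kw, so Kb = Kw/Ka = 1.0 × 10⁻¹⁴ / 1.83e-04 = 5.46e-11.

K_b = 5.46e-11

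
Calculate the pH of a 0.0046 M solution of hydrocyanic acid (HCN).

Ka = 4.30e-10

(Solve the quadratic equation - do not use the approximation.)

x² + Ka×x - Ka×C = 0. Using quadratic formula: [H⁺] = 1.4062e-06

pH = 5.85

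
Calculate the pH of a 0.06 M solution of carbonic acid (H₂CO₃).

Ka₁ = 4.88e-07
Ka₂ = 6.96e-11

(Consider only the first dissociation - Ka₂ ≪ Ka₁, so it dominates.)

First dissociation dominates. From Ka₁ = [H⁺][HA⁻]/[H₂A], x² + Ka₁·x − Ka₁·C = 0 with C = 0.06 M and Ka₁ = 4.88e-07. Solving: [H⁺] = (−Ka₁ + √(Ka₁² + 4·Ka₁·C)) / 2 = 1.7087e-04 M. pH = -log(1.7087e-04) = 3.77.

pH = 3.77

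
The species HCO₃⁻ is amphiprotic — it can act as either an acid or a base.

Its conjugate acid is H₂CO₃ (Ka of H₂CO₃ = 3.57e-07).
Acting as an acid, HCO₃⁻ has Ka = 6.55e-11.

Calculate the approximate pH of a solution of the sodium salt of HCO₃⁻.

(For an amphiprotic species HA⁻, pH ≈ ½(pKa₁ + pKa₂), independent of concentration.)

pKa₁ = -log(3.57e-07) = 6.45; pKa₂ = -log(6.55e-11) = 10.18. For an amphiprotic species, pH ≈ ½(pKa₁ + pKa₂) = ½(6.45 + 10.18) = 8.32.

pH = 8.32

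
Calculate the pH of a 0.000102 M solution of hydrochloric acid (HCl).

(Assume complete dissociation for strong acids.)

[H⁺] = 0.000102 M for strong acid. pH = -log[H⁺] = -log(0.000102)

pH = 3.99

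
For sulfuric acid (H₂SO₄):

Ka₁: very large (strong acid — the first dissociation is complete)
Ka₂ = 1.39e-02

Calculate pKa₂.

pKa₂ = -log(Ka₂) = -log(1.39e-02) = 1.86.

pK_{a2} = 1.86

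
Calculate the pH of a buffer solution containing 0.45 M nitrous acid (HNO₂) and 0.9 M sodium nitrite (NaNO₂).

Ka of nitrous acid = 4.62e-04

pKa = -log(4.62e-04) = 3.34. pH = pKa + log([A⁻]/[HA]) = 3.34 + log(0.9/0.45)

pH = 3.64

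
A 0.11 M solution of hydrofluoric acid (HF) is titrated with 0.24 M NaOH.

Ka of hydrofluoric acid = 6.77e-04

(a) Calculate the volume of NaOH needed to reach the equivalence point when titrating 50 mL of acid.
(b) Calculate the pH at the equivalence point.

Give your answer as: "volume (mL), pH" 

moles acid = 0.11 × 50/1000 = 0.0055 mol; V_base = moles/0.24 × 1000 = 22.9 mL. At equivalence only the conjugate base is present: [A⁻] = 0.0055/0.073 = 7.5429e-02 M. Kb = Kw/Ka = 1.48e-11; [OH⁻] = √(Kb × [A⁻]) = 1.0555e-06; pOH = 5.98; pH = 14 - pOH = 8.02.

V = 22.9 mL, pH = 8.02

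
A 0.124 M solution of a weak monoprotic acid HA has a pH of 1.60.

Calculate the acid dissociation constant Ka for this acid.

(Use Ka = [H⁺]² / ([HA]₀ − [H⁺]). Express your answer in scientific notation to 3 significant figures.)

[H⁺] = 10^(−pH) = 10^(−1.60) = 2.512e-02 M. For HA ⇌ H⁺ + A⁻, Ka = [H⁺][A⁻]/[HA] = [H⁺]² / ([HA]₀ − [H⁺]) = (2.512e-02)² / (0.124 − 2.512e-02) = 6.38e-03.

K_a = 6.38e-03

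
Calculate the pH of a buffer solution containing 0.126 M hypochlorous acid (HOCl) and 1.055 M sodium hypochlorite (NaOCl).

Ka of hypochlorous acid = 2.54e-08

pKa = -log(2.54e-08) = 7.60. pH = pKa + log([A⁻]/[HA]) = 7.60 + log(1.055/0.126)

pH = 8.52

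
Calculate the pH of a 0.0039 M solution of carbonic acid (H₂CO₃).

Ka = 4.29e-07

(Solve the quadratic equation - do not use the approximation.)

x² + Ka×x - Ka×C = 0. Using quadratic formula: [H⁺] = 4.0690e-05

pH = 4.39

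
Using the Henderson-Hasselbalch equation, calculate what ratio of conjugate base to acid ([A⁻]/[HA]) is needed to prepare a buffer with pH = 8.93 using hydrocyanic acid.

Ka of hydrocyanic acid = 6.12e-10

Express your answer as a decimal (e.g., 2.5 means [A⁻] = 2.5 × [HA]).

pKa = -log(6.12e-10) = 9.2132. pH = pKa + log([A⁻]/[HA]), so log([A⁻]/[HA]) = pH − pKa = 8.93 − 9.2132 = -0.2832. [A⁻]/[HA] = 10^(-0.2832) = 0.521

[A⁻]/[HA] = 0.521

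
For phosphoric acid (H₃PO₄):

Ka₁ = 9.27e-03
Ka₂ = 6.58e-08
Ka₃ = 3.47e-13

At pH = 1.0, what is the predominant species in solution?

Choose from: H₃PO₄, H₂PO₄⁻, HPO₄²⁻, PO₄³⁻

pKa₁ = 2.03, pKa₂ = 7.18, pKa₃ = 12.46. For a polyprotic acid the predominant species crosses at each pKa: below pKa_n the protonated form dominates, above it the deprotonated form does. At pH = 1.0, the predominant species is H₃PO₄.

H₃PO₄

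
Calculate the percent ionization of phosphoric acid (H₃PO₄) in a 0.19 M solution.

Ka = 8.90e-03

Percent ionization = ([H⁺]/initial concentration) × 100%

Using Ka equilibrium: x² + Ka×x - Ka×C = 0. Solving: [H⁺] = 3.6912e-02. Percent = (3.6912e-02/0.19) × 100

Percent ionization = 19.4%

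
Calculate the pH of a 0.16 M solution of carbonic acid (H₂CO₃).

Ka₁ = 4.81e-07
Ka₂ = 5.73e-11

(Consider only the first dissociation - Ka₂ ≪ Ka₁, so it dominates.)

First dissociation dominates. From Ka₁ = [H⁺][HA⁻]/[H₂A], x² + Ka₁·x − Ka₁·C = 0 with C = 0.16 M and Ka₁ = 4.81e-07. Solving: [H⁺] = (−Ka₁ + √(Ka₁² + 4·Ka₁·C)) / 2 = 2.7718e-04 M. pH = -log(2.7718e-04) = 3.56.

pH = 3.56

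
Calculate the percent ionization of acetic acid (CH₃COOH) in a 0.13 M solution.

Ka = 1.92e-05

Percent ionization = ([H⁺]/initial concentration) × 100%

Using Ka equilibrium: x² + Ka×x - Ka×C = 0. Solving: [H⁺] = 1.5703e-03. Percent = (1.5703e-03/0.13) × 100

Percent ionization = 1.21%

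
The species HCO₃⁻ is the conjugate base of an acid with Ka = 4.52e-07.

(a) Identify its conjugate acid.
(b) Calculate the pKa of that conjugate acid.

(a) The conjugate acid is formed by adding one H⁺ to HCO₃⁻, giving H₂CO₃. (b) pKa = -log(Ka) = -log(4.52e-07) = 6.34.

Conjugate acid: H₂CO₃; pK_a = 6.34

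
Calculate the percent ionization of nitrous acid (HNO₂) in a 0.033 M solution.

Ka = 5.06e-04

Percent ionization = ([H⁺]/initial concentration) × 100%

Using Ka equilibrium: x² + Ka×x - Ka×C = 0. Solving: [H⁺] = 3.8411e-03. Percent = (3.8411e-03/0.033) × 100

Percent ionization = 11.6%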